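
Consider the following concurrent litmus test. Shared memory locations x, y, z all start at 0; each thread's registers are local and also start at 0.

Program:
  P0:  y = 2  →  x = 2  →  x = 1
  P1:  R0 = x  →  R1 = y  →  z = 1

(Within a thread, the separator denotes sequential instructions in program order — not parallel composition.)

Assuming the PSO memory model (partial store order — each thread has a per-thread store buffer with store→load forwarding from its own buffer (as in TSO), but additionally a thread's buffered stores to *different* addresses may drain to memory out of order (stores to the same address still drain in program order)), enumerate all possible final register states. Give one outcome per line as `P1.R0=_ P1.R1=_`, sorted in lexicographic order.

outcome vector order: (P1.R0,P1.R1)
|PSO outcomes| = 6

P1.R0=0 P1.R1=0
P1.R0=0 P1.R1=2
P1.R0=1 P1.R1=0
P1.R0=1 P1.R1=2
P1.R0=2 P1.R1=0
P1.R0=2 P1.R1=2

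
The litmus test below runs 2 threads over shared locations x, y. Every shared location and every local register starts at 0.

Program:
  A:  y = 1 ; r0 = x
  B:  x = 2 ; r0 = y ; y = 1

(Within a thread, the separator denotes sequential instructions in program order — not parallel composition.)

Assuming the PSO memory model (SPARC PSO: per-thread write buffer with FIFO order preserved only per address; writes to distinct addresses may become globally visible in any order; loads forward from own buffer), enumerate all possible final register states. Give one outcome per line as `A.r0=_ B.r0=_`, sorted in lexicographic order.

A.r0=0 B.r0=0
A.r0=0 B.r0=1
A.r0=2 B.r0=0
A.r0=2 B.r0=1

outcome vector order: (A.r0,B.r0)
|PSO outcomes| = 4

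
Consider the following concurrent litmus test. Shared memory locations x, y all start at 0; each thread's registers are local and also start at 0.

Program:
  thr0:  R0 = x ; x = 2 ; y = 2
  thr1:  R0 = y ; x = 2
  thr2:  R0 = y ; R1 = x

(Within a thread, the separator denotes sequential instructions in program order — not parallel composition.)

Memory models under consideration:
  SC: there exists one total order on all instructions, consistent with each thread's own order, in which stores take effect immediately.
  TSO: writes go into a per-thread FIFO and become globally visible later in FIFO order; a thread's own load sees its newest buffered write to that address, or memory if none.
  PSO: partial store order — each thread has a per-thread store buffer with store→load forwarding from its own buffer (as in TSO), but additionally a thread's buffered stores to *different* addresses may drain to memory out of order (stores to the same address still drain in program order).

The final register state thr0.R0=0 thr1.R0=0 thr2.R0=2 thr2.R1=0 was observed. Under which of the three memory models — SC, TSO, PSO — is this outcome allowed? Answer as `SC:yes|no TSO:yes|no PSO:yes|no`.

SC:no TSO:no PSO:yes

outcome vector order: (thr0.R0,thr1.R0,thr2.R0,thr2.R1)
[SC] allowed = {0/0/0/0 0/0/0/2 0/0/2/2 0/2/0/0 0/2/0/2 0/2/2/2 2/0/0/0 2/0/0/2 2/0/2/2}
[TSO] allowed = {0/0/0/0 0/0/0/2 0/0/2/2 0/2/0/0 0/2/0/2 0/2/2/2 2/0/0/0 2/0/0/2 2/0/2/2}
[PSO] allowed = {0/0/0/0 0/0/0/2 0/0/2/0 0/0/2/2 0/2/0/0 0/2/0/2 0/2/2/0 0/2/2/2 2/0/0/0 2/0/0/2 2/0/2/2}
target 0/0/2/0 ∈ {PSO}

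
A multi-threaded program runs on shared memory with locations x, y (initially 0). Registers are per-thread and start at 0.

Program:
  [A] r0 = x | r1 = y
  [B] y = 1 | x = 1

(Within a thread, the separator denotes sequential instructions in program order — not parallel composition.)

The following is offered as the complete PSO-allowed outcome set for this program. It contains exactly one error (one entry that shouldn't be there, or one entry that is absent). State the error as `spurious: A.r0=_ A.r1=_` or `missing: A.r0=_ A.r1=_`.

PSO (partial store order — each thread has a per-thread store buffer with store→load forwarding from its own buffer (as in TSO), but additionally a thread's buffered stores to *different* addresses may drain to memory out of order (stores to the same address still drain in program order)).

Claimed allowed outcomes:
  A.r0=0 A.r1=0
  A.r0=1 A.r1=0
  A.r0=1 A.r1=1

missing: A.r0=0 A.r1=1

outcome vector order: (A.r0,A.r1)
PSO (4): 00 01 10 11
PSO∖claimed = {01}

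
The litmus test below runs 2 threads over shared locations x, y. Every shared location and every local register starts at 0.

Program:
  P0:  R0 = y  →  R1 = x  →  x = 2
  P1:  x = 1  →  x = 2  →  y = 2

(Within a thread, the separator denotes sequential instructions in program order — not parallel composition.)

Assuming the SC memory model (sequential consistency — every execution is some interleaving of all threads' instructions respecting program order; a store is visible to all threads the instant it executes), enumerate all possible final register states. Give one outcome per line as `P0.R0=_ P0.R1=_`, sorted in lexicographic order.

P0.R0=0 P0.R1=0
P0.R0=0 P0.R1=1
P0.R0=0 P0.R1=2
P0.R0=2 P0.R1=2

outcome vector order: (P0.R0,P0.R1)
|SC outcomes| = 4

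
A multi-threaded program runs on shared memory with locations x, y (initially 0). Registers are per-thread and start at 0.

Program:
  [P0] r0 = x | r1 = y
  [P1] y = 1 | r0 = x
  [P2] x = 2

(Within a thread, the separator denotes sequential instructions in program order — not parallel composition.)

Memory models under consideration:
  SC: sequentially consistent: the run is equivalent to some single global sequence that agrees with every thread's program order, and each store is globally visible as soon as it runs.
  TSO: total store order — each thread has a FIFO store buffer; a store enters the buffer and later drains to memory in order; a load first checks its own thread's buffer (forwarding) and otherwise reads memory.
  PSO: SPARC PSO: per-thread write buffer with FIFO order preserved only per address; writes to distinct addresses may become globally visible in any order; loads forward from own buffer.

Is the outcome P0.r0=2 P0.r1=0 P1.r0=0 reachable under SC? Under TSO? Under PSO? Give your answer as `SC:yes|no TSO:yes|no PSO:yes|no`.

SC:no TSO:yes PSO:yes

outcome vector order: (P0.r0,P0.r1,P1.r0)
SC (7): 0/0/0; 0/0/2; 0/1/0; 0/1/2; 2/0/2; 2/1/0; 2/1/2
TSO (8): 0/0/0; 0/0/2; 0/1/0; 0/1/2; 2/0/0; 2/0/2; 2/1/0; 2/1/2
PSO (8): 0/0/0; 0/0/2; 0/1/0; 0/1/2; 2/0/0; 2/0/2; 2/1/0; 2/1/2
target 2/0/0 ∈ {TSO,PSO}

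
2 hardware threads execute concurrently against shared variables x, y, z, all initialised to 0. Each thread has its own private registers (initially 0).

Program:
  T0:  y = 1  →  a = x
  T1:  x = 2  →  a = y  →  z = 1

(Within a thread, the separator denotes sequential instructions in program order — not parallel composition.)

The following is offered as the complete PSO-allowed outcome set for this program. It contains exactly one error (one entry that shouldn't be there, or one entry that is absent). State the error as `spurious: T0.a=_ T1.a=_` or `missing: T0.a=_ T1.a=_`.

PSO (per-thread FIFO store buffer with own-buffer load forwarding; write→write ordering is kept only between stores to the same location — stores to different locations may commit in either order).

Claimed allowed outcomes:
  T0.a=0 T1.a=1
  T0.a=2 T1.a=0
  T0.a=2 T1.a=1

missing: T0.a=0 T1.a=0

outcome vector order: (T0.a,T1.a)
PSO (4): 0/0; 0/1; 2/0; 2/1
PSO∖claimed = {0/0}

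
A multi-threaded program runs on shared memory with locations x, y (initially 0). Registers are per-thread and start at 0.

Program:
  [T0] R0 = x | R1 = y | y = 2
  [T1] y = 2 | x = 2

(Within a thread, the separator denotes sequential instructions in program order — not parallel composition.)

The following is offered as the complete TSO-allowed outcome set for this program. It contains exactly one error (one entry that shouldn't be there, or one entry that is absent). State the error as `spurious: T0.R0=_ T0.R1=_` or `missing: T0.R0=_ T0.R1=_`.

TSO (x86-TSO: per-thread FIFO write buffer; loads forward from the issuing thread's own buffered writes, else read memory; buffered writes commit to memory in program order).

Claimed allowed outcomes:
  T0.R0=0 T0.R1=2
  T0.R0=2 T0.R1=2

missing: T0.R0=0 T0.R1=0

outcome vector order: (T0.R0,T0.R1)
under TSO → <0 0>; <0 2>; <2 2>
TSO∖claimed = {<0 0>}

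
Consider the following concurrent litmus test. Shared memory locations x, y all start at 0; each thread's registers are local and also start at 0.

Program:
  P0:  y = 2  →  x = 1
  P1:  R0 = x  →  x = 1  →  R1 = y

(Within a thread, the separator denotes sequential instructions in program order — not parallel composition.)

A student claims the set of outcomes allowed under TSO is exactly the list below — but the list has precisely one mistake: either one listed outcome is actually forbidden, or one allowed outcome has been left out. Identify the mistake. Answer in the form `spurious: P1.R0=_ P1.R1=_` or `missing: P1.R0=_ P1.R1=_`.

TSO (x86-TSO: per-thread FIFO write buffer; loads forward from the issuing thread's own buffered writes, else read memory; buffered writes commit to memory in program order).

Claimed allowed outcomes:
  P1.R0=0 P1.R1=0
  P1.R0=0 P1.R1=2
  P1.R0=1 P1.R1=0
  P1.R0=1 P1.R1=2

spurious: P1.R0=1 P1.R1=0

outcome vector order: (P1.R0,P1.R1)
[TSO] allowed = {00; 02; 12}
claimed∖TSO = {10}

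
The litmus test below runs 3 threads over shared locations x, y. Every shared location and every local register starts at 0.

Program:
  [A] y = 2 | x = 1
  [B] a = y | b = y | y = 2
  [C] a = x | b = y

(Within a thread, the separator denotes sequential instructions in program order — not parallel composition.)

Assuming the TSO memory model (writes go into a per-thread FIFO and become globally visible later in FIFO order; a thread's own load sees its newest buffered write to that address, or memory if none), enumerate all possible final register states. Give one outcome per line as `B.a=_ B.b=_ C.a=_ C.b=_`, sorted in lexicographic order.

outcome vector order: (B.a,B.b,C.a,C.b)
|TSO outcomes| = 9

B.a=0 B.b=0 C.a=0 C.b=0
B.a=0 B.b=0 C.a=0 C.b=2
B.a=0 B.b=0 C.a=1 C.b=2
B.a=0 B.b=2 C.a=0 C.b=0
B.a=0 B.b=2 C.a=0 C.b=2
B.a=0 B.b=2 C.a=1 C.b=2
B.a=2 B.b=2 C.a=0 C.b=0
B.a=2 B.b=2 C.a=0 C.b=2
B.a=2 B.b=2 C.a=1 C.b=2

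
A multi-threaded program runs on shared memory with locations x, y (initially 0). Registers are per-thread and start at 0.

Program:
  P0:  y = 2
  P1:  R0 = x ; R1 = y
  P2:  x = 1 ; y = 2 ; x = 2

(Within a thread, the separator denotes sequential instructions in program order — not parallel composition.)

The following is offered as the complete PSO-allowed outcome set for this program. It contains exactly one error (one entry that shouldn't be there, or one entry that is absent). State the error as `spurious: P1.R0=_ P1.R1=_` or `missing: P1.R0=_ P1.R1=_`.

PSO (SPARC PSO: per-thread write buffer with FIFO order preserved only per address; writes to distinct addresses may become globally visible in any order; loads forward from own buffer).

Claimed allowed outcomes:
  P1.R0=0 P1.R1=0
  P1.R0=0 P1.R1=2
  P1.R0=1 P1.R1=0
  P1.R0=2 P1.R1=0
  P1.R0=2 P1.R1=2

missing: P1.R0=1 P1.R1=2

outcome vector order: (P1.R0,P1.R1)
PSO (6): 00 02 10 12 20 22
PSO∖claimed = {12}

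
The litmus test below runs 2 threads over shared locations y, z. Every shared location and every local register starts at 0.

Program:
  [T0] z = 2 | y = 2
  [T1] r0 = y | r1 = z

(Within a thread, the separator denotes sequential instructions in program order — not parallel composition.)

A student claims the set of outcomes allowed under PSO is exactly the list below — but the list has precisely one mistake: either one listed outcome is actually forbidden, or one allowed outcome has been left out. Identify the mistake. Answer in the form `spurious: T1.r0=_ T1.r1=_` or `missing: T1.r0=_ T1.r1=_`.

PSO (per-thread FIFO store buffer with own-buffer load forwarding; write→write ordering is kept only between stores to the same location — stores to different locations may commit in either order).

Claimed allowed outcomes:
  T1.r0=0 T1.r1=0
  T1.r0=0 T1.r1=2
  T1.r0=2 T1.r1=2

missing: T1.r0=2 T1.r1=0

outcome vector order: (T1.r0,T1.r1)
[PSO] allowed = {00 02 20 22}
PSO∖claimed = {20}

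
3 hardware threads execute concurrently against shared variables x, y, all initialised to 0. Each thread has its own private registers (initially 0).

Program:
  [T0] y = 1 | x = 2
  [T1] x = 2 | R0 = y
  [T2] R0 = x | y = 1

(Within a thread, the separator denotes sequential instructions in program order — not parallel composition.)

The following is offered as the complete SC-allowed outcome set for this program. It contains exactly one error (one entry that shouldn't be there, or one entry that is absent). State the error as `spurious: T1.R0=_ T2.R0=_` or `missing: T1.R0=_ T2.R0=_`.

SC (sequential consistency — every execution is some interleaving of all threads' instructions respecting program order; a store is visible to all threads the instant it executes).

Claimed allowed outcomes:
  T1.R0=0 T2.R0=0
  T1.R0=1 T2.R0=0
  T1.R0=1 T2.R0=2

outcome vector order: (T1.R0,T2.R0)
SC (4): 0/0, 0/2, 1/0, 1/2
SC∖claimed = {0/2}

missing: T1.R0=0 T2.R0=2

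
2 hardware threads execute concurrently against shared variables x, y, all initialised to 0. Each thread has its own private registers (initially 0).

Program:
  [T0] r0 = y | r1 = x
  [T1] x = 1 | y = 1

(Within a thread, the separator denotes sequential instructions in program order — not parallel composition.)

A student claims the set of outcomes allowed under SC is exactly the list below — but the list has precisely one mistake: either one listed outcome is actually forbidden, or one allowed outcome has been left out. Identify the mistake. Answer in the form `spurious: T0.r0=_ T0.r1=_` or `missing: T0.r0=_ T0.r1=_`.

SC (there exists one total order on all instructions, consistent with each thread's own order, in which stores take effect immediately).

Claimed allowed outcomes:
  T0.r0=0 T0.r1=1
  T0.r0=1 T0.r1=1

missing: T0.r0=0 T0.r1=0

outcome vector order: (T0.r0,T0.r1)
SC (3): 00; 01; 11
SC∖claimed = {00}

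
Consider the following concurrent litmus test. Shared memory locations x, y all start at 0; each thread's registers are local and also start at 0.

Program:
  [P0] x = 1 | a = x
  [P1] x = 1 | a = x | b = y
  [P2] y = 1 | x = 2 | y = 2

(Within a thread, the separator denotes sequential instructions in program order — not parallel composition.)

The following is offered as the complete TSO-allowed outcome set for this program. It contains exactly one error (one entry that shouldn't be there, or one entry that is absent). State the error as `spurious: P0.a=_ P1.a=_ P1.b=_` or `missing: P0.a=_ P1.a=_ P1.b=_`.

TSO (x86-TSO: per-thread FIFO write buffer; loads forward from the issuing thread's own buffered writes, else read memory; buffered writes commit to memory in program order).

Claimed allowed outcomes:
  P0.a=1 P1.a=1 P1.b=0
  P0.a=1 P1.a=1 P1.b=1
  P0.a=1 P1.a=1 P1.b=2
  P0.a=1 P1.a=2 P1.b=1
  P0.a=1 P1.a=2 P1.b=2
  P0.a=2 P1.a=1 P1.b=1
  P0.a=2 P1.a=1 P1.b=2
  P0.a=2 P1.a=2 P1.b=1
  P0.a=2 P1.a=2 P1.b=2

missing: P0.a=2 P1.a=1 P1.b=0

outcome vector order: (P0.a,P1.a,P1.b)
[TSO] allowed = {1/1/0, 1/1/1, 1/1/2, 1/2/1, 1/2/2, 2/1/0, 2/1/1, 2/1/2, 2/2/1, 2/2/2}
TSO∖claimed = {2/1/0}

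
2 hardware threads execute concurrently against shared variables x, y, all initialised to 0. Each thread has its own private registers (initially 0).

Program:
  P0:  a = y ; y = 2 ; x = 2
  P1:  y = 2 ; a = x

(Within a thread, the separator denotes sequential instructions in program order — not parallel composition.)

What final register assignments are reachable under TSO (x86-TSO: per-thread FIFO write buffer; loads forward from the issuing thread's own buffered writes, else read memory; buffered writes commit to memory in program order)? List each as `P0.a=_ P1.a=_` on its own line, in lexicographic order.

outcome vector order: (P0.a,P1.a)
|TSO outcomes| = 4

P0.a=0 P1.a=0
P0.a=0 P1.a=2
P0.a=2 P1.a=0
P0.a=2 P1.a=2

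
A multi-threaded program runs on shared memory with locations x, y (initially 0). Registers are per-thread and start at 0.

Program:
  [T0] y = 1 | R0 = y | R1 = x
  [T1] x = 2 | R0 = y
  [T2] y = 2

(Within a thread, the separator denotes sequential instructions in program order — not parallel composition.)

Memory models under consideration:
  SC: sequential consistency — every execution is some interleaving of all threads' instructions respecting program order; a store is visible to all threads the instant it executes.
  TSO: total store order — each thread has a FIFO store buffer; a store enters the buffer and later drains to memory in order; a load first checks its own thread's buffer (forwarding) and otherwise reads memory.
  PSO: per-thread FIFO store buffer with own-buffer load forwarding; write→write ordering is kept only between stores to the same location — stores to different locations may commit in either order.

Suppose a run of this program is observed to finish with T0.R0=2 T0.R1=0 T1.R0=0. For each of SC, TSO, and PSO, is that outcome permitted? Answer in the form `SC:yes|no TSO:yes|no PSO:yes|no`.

SC:no TSO:yes PSO:yes

outcome vector order: (T0.R0,T0.R1,T1.R0)
SC (9): 1/0/1 1/0/2 1/2/0 1/2/1 1/2/2 2/0/2 2/2/0 2/2/1 2/2/2
TSO (12): 1/0/0 1/0/1 1/0/2 1/2/0 1/2/1 1/2/2 2/0/0 2/0/1 2/0/2 2/2/0 2/2/1 2/2/2
PSO (12): 1/0/0 1/0/1 1/0/2 1/2/0 1/2/1 1/2/2 2/0/0 2/0/1 2/0/2 2/2/0 2/2/1 2/2/2
target 2/0/0 ∈ {TSO,PSO}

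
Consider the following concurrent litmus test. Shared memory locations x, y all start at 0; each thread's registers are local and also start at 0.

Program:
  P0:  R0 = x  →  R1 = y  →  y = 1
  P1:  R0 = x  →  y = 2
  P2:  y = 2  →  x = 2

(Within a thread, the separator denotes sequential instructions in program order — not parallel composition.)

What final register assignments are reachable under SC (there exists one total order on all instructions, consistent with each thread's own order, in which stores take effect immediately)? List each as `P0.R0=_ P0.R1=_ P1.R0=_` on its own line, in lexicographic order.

outcome vector order: (P0.R0,P0.R1,P1.R0)
|SC outcomes| = 6

P0.R0=0 P0.R1=0 P1.R0=0
P0.R0=0 P0.R1=0 P1.R0=2
P0.R0=0 P0.R1=2 P1.R0=0
P0.R0=0 P0.R1=2 P1.R0=2
P0.R0=2 P0.R1=2 P1.R0=0
P0.R0=2 P0.R1=2 P1.R0=2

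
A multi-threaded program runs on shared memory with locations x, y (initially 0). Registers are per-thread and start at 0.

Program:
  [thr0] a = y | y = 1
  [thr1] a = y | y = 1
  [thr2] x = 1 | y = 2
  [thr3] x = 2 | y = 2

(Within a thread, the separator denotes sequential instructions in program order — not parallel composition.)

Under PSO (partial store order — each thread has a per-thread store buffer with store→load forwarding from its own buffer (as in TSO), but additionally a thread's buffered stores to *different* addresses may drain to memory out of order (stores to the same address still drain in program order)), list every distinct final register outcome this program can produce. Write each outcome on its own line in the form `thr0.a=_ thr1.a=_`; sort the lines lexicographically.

outcome vector order: (thr0.a,thr1.a)
|PSO outcomes| = 8

thr0.a=0 thr1.a=0
thr0.a=0 thr1.a=1
thr0.a=0 thr1.a=2
thr0.a=1 thr1.a=0
thr0.a=1 thr1.a=2
thr0.a=2 thr1.a=0
thr0.a=2 thr1.a=1
thr0.a=2 thr1.a=2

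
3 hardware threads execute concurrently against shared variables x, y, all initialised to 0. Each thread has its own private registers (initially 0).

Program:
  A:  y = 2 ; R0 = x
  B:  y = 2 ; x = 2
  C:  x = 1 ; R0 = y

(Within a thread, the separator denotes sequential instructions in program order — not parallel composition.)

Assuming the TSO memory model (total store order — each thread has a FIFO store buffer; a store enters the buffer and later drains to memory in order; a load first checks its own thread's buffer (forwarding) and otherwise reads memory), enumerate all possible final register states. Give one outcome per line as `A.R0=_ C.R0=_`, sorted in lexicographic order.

A.R0=0 C.R0=0
A.R0=0 C.R0=2
A.R0=1 C.R0=0
A.R0=1 C.R0=2
A.R0=2 C.R0=0
A.R0=2 C.R0=2

outcome vector order: (A.R0,C.R0)
|TSO outcomes| = 6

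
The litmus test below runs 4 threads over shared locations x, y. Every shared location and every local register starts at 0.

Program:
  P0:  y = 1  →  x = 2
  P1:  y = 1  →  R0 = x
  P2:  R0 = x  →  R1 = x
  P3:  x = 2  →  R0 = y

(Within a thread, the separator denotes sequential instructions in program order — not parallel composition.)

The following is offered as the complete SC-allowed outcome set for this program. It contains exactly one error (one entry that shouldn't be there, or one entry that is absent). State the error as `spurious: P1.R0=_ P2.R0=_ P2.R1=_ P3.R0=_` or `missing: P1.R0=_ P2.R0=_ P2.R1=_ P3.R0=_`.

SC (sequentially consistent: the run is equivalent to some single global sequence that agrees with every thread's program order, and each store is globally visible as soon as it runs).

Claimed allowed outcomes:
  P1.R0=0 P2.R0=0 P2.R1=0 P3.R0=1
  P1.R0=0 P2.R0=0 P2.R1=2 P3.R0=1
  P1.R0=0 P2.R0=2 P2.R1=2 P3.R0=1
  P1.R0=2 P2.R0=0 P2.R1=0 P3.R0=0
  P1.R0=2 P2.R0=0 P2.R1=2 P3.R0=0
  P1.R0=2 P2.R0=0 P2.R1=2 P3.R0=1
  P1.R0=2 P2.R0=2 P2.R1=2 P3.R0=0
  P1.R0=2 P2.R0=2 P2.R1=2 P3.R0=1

missing: P1.R0=2 P2.R0=0 P2.R1=0 P3.R0=1

outcome vector order: (P1.R0,P2.R0,P2.R1,P3.R0)
SC: 9 outcomes — {(0,0,0,1) (0,0,2,1) (0,2,2,1) (2,0,0,0) (2,0,0,1) (2,0,2,0) (2,0,2,1) (2,2,2,0) (2,2,2,1)}
SC∖claimed = {(2,0,0,1)}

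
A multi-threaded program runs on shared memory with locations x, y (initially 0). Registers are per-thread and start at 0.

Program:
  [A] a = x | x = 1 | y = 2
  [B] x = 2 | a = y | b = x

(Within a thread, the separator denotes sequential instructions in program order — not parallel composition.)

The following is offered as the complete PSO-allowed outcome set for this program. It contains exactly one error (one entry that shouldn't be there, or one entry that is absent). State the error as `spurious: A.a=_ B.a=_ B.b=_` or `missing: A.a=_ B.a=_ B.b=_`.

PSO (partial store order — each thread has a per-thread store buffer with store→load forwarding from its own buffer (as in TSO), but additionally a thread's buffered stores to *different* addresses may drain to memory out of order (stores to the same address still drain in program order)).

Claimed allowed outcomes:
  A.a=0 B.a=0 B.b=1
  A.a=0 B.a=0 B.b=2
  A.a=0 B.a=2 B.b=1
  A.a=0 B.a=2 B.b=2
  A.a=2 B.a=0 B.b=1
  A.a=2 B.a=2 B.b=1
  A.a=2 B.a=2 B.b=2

missing: A.a=2 B.a=0 B.b=2

outcome vector order: (A.a,B.a,B.b)
PSO: 8 outcomes — {0/0/1 0/0/2 0/2/1 0/2/2 2/0/1 2/0/2 2/2/1 2/2/2}
PSO∖claimed = {2/0/2}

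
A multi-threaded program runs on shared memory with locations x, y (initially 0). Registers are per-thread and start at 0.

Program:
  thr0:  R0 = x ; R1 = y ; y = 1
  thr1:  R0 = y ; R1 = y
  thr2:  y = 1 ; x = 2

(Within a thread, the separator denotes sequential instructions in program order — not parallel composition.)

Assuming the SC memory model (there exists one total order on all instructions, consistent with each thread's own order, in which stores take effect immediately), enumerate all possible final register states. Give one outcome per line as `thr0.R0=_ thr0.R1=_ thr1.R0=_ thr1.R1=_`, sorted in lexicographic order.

outcome vector order: (thr0.R0,thr0.R1,thr1.R0,thr1.R1)
|SC outcomes| = 9

thr0.R0=0 thr0.R1=0 thr1.R0=0 thr1.R1=0
thr0.R0=0 thr0.R1=0 thr1.R0=0 thr1.R1=1
thr0.R0=0 thr0.R1=0 thr1.R0=1 thr1.R1=1
thr0.R0=0 thr0.R1=1 thr1.R0=0 thr1.R1=0
thr0.R0=0 thr0.R1=1 thr1.R0=0 thr1.R1=1
thr0.R0=0 thr0.R1=1 thr1.R0=1 thr1.R1=1
thr0.R0=2 thr0.R1=1 thr1.R0=0 thr1.R1=0
thr0.R0=2 thr0.R1=1 thr1.R0=0 thr1.R1=1
thr0.R0=2 thr0.R1=1 thr1.R0=1 thr1.R1=1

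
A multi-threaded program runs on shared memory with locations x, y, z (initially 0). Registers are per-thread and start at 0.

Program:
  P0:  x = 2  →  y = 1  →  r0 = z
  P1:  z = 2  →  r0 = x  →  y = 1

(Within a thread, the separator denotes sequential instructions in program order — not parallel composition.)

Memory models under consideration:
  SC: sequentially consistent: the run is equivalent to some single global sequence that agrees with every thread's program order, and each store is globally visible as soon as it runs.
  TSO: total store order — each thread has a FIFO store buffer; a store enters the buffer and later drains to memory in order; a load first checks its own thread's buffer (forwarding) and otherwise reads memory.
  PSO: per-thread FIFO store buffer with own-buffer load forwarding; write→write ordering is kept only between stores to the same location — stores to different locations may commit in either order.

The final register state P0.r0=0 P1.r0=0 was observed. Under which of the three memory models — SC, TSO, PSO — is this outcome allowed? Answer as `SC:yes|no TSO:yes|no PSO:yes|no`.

SC:no TSO:yes PSO:yes

outcome vector order: (P0.r0,P1.r0)
SC: 3 outcomes — {<0 2>; <2 0>; <2 2>}
TSO: 4 outcomes — {<0 0>; <0 2>; <2 0>; <2 2>}
PSO: 4 outcomes — {<0 0>; <0 2>; <2 0>; <2 2>}
target <0 0> ∈ {TSO,PSO}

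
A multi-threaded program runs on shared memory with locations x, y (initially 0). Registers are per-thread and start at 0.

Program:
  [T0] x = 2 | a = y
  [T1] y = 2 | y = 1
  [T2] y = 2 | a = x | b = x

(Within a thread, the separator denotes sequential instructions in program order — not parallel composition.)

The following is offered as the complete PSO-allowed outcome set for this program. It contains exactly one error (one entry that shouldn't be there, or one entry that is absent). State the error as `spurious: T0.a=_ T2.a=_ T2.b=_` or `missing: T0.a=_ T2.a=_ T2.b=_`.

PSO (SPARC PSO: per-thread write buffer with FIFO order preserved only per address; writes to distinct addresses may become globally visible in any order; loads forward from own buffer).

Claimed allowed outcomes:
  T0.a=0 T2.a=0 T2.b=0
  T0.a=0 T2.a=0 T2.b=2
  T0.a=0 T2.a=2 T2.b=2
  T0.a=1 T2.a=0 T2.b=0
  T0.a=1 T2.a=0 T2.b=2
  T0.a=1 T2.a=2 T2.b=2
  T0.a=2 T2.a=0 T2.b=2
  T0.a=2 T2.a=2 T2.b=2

missing: T0.a=2 T2.a=0 T2.b=0

outcome vector order: (T0.a,T2.a,T2.b)
[PSO] allowed = {000, 002, 022, 100, 102, 122, 200, 202, 222}
PSO∖claimed = {200}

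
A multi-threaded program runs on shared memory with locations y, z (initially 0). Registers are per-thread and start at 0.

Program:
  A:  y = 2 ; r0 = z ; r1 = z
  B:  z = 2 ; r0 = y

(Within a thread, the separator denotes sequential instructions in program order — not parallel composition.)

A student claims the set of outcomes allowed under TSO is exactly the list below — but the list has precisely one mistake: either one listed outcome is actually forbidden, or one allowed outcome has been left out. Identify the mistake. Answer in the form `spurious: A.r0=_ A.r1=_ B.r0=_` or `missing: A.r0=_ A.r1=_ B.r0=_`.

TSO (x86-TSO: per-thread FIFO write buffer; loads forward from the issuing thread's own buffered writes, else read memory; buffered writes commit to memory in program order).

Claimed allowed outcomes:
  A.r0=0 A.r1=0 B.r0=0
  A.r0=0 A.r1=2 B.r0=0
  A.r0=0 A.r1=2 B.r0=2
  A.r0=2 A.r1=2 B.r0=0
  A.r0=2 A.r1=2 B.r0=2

missing: A.r0=0 A.r1=0 B.r0=2

outcome vector order: (A.r0,A.r1,B.r0)
[TSO] allowed = {<0 0 0>; <0 0 2>; <0 2 0>; <0 2 2>; <2 2 0>; <2 2 2>}
TSO∖claimed = {<0 0 2>}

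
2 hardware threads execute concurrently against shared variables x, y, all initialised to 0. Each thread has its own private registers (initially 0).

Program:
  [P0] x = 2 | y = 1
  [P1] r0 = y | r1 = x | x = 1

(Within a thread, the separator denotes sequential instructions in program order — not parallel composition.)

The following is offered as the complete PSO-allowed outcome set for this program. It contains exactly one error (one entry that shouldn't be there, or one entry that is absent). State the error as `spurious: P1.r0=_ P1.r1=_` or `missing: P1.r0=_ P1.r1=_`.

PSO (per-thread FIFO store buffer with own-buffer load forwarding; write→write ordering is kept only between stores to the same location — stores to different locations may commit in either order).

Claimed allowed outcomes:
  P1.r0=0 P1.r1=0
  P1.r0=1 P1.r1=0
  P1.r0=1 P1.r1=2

outcome vector order: (P1.r0,P1.r1)
PSO: 4 outcomes — {00 02 10 12}
PSO∖claimed = {02}

missing: P1.r0=0 P1.r1=2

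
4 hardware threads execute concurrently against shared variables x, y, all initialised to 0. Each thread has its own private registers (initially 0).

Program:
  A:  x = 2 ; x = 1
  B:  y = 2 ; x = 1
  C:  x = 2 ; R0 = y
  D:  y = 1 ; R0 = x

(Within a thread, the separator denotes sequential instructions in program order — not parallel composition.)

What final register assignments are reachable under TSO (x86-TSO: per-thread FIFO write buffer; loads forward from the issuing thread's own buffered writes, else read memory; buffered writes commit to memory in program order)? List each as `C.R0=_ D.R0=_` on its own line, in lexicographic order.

outcome vector order: (C.R0,D.R0)
|TSO outcomes| = 9

C.R0=0 D.R0=0
C.R0=0 D.R0=1
C.R0=0 D.R0=2
C.R0=1 D.R0=0
C.R0=1 D.R0=1
C.R0=1 D.R0=2
C.R0=2 D.R0=0
C.R0=2 D.R0=1
C.R0=2 D.R0=2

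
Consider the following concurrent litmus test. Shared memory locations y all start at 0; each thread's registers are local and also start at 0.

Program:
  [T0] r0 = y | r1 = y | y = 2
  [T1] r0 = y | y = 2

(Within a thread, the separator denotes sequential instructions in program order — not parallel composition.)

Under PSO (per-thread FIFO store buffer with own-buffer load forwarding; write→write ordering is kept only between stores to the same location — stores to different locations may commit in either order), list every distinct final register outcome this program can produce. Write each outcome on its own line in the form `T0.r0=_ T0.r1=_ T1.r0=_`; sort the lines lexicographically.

T0.r0=0 T0.r1=0 T1.r0=0
T0.r0=0 T0.r1=0 T1.r0=2
T0.r0=0 T0.r1=2 T1.r0=0
T0.r0=2 T0.r1=2 T1.r0=0

outcome vector order: (T0.r0,T0.r1,T1.r0)
|PSO outcomes| = 4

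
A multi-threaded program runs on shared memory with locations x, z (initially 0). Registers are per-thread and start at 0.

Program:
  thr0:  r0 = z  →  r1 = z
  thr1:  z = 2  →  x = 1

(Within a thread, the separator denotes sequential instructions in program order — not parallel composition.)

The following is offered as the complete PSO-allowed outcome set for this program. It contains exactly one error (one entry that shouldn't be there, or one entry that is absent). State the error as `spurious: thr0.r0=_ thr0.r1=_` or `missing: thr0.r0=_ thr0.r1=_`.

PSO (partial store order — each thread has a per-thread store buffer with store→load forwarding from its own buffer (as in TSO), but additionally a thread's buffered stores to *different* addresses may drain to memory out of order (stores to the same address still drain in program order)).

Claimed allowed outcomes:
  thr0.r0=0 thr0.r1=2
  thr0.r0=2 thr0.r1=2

outcome vector order: (thr0.r0,thr0.r1)
[PSO] allowed = {<0 0> <0 2> <2 2>}
PSO∖claimed = {<0 0>}

missing: thr0.r0=0 thr0.r1=0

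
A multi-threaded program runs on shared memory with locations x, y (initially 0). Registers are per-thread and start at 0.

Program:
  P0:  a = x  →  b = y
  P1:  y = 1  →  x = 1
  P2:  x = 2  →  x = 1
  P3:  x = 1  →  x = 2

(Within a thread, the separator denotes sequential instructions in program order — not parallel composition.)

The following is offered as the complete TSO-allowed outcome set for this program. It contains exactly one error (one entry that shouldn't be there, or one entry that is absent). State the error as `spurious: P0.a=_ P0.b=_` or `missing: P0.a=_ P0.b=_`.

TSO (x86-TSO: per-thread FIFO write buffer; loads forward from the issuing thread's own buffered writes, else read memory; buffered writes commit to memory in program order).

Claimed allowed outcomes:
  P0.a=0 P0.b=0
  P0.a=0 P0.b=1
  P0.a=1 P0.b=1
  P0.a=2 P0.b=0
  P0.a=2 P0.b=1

outcome vector order: (P0.a,P0.b)
under TSO → (0,0), (0,1), (1,0), (1,1), (2,0), (2,1)
TSO∖claimed = {(1,0)}

missing: P0.a=1 P0.b=0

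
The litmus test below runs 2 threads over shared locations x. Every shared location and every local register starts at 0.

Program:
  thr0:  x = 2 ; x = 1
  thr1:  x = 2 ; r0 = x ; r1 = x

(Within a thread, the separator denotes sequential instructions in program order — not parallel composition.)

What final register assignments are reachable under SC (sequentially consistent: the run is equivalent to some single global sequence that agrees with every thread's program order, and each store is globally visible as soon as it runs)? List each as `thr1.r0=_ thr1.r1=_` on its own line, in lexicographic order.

thr1.r0=1 thr1.r1=1
thr1.r0=2 thr1.r1=1
thr1.r0=2 thr1.r1=2

outcome vector order: (thr1.r0,thr1.r1)
|SC outcomes| = 3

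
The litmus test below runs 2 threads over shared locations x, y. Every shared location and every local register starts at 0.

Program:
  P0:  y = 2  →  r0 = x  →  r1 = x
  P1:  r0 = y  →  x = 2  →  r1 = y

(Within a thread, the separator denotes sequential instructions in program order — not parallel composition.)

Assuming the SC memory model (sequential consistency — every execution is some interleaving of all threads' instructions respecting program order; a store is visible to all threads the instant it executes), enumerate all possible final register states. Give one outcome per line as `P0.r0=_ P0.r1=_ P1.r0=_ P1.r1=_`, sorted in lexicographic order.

P0.r0=0 P0.r1=0 P1.r0=0 P1.r1=2
P0.r0=0 P0.r1=0 P1.r0=2 P1.r1=2
P0.r0=0 P0.r1=2 P1.r0=0 P1.r1=2
P0.r0=0 P0.r1=2 P1.r0=2 P1.r1=2
P0.r0=2 P0.r1=2 P1.r0=0 P1.r1=0
P0.r0=2 P0.r1=2 P1.r0=0 P1.r1=2
P0.r0=2 P0.r1=2 P1.r0=2 P1.r1=2

outcome vector order: (P0.r0,P0.r1,P1.r0,P1.r1)
|SC outcomes| = 7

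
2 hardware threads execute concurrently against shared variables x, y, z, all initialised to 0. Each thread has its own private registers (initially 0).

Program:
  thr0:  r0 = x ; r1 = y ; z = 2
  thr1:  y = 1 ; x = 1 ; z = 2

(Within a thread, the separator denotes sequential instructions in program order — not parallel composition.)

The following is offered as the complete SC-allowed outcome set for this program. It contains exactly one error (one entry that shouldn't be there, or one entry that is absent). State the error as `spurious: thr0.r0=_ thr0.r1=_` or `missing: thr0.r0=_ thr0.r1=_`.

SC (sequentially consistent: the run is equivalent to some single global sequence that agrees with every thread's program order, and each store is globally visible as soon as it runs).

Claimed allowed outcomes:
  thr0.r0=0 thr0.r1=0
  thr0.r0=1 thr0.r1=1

outcome vector order: (thr0.r0,thr0.r1)
[SC] allowed = {00 01 11}
SC∖claimed = {01}

missing: thr0.r0=0 thr0.r1=1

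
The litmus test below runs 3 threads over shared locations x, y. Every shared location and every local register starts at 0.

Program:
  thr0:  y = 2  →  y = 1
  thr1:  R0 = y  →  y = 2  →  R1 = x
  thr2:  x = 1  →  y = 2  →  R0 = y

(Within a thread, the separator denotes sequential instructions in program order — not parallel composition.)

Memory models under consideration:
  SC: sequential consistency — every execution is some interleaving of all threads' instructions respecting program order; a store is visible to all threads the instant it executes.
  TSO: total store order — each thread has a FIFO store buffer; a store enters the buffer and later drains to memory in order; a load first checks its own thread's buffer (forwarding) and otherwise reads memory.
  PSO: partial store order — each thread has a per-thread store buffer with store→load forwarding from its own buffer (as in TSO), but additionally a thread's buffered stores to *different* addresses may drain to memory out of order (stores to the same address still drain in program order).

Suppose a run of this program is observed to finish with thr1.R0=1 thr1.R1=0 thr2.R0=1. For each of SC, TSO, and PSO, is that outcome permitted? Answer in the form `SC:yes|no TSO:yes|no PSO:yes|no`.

SC:no TSO:no PSO:yes

outcome vector order: (thr1.R0,thr1.R1,thr2.R0)
SC (11): 0/0/1 0/0/2 0/1/1 0/1/2 1/0/2 1/1/1 1/1/2 2/0/1 2/0/2 2/1/1 2/1/2
TSO (11): 0/0/1 0/0/2 0/1/1 0/1/2 1/0/2 1/1/1 1/1/2 2/0/1 2/0/2 2/1/1 2/1/2
PSO (12): 0/0/1 0/0/2 0/1/1 0/1/2 1/0/1 1/0/2 1/1/1 1/1/2 2/0/1 2/0/2 2/1/1 2/1/2
target 1/0/1 ∈ {PSO}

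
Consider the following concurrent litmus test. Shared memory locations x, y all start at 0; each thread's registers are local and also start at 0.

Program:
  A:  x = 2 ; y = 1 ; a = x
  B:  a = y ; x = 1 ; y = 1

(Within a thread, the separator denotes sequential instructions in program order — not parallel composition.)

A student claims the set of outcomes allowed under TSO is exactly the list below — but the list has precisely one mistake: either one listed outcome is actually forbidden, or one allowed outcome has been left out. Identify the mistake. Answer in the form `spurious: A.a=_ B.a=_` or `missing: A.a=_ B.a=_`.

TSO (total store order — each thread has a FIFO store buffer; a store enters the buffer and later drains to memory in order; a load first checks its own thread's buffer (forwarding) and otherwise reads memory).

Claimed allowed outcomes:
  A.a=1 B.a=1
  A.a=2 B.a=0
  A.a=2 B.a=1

missing: A.a=1 B.a=0

outcome vector order: (A.a,B.a)
TSO (4): <1 0>, <1 1>, <2 0>, <2 1>
TSO∖claimed = {<1 0>}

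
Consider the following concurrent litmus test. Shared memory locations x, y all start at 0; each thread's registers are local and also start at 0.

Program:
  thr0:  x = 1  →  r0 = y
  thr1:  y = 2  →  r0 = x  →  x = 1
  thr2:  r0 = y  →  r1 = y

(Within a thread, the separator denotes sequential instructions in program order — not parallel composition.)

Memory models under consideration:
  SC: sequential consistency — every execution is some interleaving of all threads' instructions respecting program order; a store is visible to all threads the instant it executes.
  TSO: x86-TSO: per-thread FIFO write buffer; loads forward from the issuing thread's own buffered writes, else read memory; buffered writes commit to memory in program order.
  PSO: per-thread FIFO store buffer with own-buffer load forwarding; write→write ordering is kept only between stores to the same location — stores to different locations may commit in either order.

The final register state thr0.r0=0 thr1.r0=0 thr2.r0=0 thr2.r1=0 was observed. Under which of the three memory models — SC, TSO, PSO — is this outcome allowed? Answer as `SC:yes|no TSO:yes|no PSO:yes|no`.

outcome vector order: (thr0.r0,thr1.r0,thr2.r0,thr2.r1)
SC: 9 outcomes — {<0 1 0 0> <0 1 0 2> <0 1 2 2> <2 0 0 0> <2 0 0 2> <2 0 2 2> <2 1 0 0> <2 1 0 2> <2 1 2 2>}
TSO: 12 outcomes — {<0 0 0 0> <0 0 0 2> <0 0 2 2> <0 1 0 0> <0 1 0 2> <0 1 2 2> <2 0 0 0> <2 0 0 2> <2 0 2 2> <2 1 0 0> <2 1 0 2> <2 1 2 2>}
PSO: 12 outcomes — {<0 0 0 0> <0 0 0 2> <0 0 2 2> <0 1 0 0> <0 1 0 2> <0 1 2 2> <2 0 0 0> <2 0 0 2> <2 0 2 2> <2 1 0 0> <2 1 0 2> <2 1 2 2>}
target <0 0 0 0> ∈ {TSO,PSO}

SC:no TSO:yes PSO:yes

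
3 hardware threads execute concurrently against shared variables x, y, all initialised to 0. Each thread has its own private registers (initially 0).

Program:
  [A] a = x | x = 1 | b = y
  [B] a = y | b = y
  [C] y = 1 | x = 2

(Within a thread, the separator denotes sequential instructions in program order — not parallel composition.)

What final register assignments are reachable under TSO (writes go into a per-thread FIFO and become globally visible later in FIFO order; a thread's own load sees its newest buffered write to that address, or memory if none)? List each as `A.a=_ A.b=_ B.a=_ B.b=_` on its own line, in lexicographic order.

A.a=0 A.b=0 B.a=0 B.b=0
A.a=0 A.b=0 B.a=0 B.b=1
A.a=0 A.b=0 B.a=1 B.b=1
A.a=0 A.b=1 B.a=0 B.b=0
A.a=0 A.b=1 B.a=0 B.b=1
A.a=0 A.b=1 B.a=1 B.b=1
A.a=2 A.b=1 B.a=0 B.b=0
A.a=2 A.b=1 B.a=0 B.b=1
A.a=2 A.b=1 B.a=1 B.b=1

outcome vector order: (A.a,A.b,B.a,B.b)
|TSO outcomes| = 9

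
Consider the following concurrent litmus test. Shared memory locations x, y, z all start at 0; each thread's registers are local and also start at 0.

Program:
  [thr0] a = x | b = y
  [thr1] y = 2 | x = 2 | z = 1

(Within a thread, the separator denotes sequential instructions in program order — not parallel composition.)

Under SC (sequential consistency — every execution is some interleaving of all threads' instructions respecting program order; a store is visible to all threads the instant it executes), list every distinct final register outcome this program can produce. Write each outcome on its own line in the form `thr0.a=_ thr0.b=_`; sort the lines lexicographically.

thr0.a=0 thr0.b=0
thr0.a=0 thr0.b=2
thr0.a=2 thr0.b=2

outcome vector order: (thr0.a,thr0.b)
|SC outcomes| = 3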